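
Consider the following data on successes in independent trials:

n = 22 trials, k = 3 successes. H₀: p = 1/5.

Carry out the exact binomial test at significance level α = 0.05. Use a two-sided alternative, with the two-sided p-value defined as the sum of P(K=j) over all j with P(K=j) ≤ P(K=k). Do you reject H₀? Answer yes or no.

reject H₀: no

Exact binomial: n=22, k=3, p₀=1/5=0.2000
P(X=j) = C(n,j)·p₀^j·(1−p₀)^(n−j); p = Σ P(X=j) over j with P(X=j) ≤ P(X=3)
p-value (two-sided) = 0.59940
At α=0.05: p ≥ α → fail to reject H₀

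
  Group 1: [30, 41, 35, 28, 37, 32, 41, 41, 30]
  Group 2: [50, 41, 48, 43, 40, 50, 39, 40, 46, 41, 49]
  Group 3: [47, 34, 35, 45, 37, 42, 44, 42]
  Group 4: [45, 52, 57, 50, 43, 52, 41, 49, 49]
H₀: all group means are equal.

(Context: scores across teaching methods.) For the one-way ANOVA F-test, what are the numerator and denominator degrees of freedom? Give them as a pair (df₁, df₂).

k = 4 groups, N = 37 total
df = (k−1, N−k) = (4−1, 37−4) = (3, 33)

degrees of freedom = [3, 33]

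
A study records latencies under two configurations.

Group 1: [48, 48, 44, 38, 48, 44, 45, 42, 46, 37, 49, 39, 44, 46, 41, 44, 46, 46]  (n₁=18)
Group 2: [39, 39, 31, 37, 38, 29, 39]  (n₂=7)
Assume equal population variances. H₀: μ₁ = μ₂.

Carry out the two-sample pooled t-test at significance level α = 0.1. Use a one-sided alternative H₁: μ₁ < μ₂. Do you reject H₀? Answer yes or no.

x̄₁=44.167, s₁=3.536, n₁=18
x̄₂=36.000, s₂=4.203, n₂=7
s_p² = [17·3.536² + 6·4.203²]/23 = 13.8478
SE = √(s_p²·(1/18+1/7)) = 1.6576
t = (44.167−36.000)/1.6576 = 4.9268
df = 23
p-value (one-sided, H₁ less) = 0.99997
At α=0.1: p ≥ α → fail to reject H₀

reject H₀: no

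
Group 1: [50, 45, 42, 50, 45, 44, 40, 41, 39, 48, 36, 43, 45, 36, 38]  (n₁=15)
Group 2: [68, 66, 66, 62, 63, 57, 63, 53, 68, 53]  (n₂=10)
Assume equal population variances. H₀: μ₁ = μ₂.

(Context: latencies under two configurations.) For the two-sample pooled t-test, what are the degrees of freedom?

df = n₁ + n₂ − 2 = 15 + 10 − 2 = 23

degrees of freedom = 23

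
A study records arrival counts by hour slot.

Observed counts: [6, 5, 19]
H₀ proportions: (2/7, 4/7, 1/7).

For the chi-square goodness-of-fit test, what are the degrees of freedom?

degrees of freedom = 2

df = k − 1 = 3 − 1 = 2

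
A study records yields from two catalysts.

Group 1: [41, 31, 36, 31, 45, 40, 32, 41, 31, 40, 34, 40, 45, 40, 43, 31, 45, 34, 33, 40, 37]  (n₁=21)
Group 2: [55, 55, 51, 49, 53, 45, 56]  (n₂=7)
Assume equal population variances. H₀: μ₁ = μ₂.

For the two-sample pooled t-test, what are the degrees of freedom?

df = n₁ + n₂ − 2 = 21 + 7 − 2 = 26

degrees of freedom = 26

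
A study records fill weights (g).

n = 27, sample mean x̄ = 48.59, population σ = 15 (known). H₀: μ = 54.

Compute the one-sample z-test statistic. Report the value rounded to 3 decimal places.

test statistic = -1.874

SE = σ/√n = 15/√27 = 2.8868
z = (x̄−μ₀)/SE = (48.59−54)/2.8868 = -1.8741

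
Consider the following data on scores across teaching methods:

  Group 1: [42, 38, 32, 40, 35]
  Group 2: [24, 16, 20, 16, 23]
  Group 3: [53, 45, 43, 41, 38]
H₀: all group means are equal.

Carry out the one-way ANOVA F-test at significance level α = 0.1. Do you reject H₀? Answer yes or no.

Group means [37.40, 19.80, 44.00], grand mean 33.733
SSB = Σnᵢ(x̄ᵢ−x̄)² = 1564.933; SSW = ΣΣ(x−x̄ᵢ)² = 248.000
MSB = 1564.933/2 = 782.4667; MSW = 248.000/12 = 20.6667
F = MSB/MSW = 37.8613
df = (2, 12)
p-value (upper-tail) = 0.00001
At α=0.1: p < α → reject H₀

reject H₀: yes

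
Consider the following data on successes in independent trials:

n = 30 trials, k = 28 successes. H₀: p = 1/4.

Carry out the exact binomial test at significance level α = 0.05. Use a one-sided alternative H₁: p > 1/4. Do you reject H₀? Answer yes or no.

reject H₀: yes

Exact binomial: n=30, k=28, p₀=1/4=0.2500
P(X≥28) from Σ C(n,i)·p₀^i·(1−p₀)^(n−i)
p-value (one-sided, H₁ greater) = 0.00000
At α=0.05: p < α → reject H₀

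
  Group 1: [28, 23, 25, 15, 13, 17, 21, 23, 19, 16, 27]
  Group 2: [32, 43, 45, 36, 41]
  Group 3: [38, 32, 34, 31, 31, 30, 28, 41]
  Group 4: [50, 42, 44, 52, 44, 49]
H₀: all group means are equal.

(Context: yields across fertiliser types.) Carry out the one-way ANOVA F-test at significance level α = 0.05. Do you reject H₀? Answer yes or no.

reject H₀: yes

Group means [20.64, 39.40, 33.12, 46.83], grand mean 32.333
SSB = Σnᵢ(x̄ᵢ−x̄)² = 3021.213; SSW = ΣΣ(x−x̄ᵢ)² = 579.454
MSB = 3021.213/3 = 1007.0710; MSW = 579.454/26 = 22.2867
F = MSB/MSW = 45.1871
df = (3, 26)
p-value (upper-tail) = 0.00000
At α=0.05: p < α → reject H₀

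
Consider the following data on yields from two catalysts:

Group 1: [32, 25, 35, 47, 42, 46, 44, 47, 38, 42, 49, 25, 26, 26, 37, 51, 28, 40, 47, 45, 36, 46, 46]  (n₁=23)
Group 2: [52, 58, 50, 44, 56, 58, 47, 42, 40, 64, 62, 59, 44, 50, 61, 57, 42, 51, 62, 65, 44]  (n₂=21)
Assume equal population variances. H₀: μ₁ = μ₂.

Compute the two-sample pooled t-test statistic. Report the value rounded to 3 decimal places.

x̄₁=39.130, s₁=8.508, n₁=23
x̄₂=52.762, s₂=8.105, n₂=21
s_p² = [22·8.508² + 20·8.105²]/42 = 69.2004
SE = √(s_p²·(1/23+1/21)) = 2.5108
t = (39.130−52.762)/2.5108 = -5.4292
df = 42

test statistic = -5.429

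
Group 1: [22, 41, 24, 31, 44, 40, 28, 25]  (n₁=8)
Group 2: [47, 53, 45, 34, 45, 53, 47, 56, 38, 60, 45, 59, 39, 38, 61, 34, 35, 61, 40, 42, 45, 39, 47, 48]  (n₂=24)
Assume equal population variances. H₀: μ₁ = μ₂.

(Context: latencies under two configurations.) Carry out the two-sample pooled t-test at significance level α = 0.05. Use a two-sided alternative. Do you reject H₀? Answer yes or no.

reject H₀: yes

x̄₁=31.875, s₁=8.610, n₁=8
x̄₂=46.292, s₂=8.620, n₂=24
s_p² = [7·8.610² + 23·8.620²]/30 = 74.2611
SE = √(s_p²·(1/8+1/24)) = 3.5181
t = (31.875−46.292)/3.5181 = -4.0979
df = 30
p-value (two-sided) = 0.00029
At α=0.05: p < α → reject H₀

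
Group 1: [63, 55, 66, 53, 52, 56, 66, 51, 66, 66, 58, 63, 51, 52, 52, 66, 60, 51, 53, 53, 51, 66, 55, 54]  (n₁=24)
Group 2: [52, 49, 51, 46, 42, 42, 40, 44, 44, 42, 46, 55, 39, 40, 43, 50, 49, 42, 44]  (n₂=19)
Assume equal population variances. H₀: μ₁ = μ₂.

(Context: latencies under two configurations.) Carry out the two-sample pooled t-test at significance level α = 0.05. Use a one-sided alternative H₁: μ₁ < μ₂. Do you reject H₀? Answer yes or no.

x̄₁=57.458, s₁=6.072, n₁=24
x̄₂=45.263, s₂=4.544, n₂=19
s_p² = [23·6.072² + 18·4.544²]/41 = 29.7474
SE = √(s_p²·(1/24+1/19)) = 1.6749
t = (57.458−45.263)/1.6749 = 7.2813
df = 41
p-value (one-sided, H₁ less) = 1.00000
At α=0.05: p ≥ α → fail to reject H₀

reject H₀: no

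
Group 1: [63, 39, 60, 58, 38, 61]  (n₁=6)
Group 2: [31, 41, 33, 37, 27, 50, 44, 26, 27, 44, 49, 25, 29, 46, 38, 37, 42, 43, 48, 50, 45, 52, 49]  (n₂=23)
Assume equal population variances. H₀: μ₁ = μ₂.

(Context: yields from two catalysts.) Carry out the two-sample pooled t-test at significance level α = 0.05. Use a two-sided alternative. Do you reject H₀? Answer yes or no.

reject H₀: yes

x̄₁=53.167, s₁=11.479, n₁=6
x̄₂=39.696, s₂=8.808, n₂=23
s_p² = [5·11.479² + 22·8.808²]/27 = 87.6186
SE = √(s_p²·(1/6+1/23)) = 4.2910
t = (53.167−39.696)/4.2910 = 3.1394
df = 27
p-value (two-sided) = 0.00407
At α=0.05: p < α → reject H₀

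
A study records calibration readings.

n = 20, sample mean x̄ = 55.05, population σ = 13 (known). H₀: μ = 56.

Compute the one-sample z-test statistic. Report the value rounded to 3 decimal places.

SE = σ/√n = 13/√20 = 2.9069
z = (x̄−μ₀)/SE = (55.05−56)/2.9069 = -0.3268

test statistic = -0.327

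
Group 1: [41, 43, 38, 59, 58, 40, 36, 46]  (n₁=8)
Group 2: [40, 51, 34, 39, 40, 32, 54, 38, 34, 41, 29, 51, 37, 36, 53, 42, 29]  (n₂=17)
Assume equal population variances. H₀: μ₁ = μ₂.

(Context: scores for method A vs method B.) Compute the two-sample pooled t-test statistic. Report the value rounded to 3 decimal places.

test statistic = 1.451

x̄₁=45.125, s₁=8.790, n₁=8
x̄₂=40.000, s₂=7.984, n₂=17
s_p² = [7·8.790² + 16·7.984²]/23 = 67.8641
SE = √(s_p²·(1/8+1/17)) = 3.5320
t = (45.125−40.000)/3.5320 = 1.4510
df = 23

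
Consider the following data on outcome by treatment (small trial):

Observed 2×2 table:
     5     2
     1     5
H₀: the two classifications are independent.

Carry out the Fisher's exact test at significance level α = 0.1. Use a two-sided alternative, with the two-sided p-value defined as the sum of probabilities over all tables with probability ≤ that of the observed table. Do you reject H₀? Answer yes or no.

Margins: r₁=7, r₂=6, c₁=6, c₂=7, n=13
p_obs = C(7,5)·C(6,1)/C(13,6); sum pmf over tables with pmf ≤ p_obs
p-value (two-sided) = 0.10256
At α=0.1: p ≥ α → fail to reject H₀

reject H₀: no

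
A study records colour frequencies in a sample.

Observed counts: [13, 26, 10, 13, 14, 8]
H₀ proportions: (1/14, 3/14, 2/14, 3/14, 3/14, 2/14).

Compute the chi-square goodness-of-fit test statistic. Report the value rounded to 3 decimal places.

test statistic = 15.667

n = 84; E_i = n·p_i = [6.00, 18.00, 12.00, 18.00, 18.00, 12.00]
χ² = (13−6.00)²/6.00 + (26−18.00)²/18.00 + (10−12.00)²/12.00 + (13−18.00)²/18.00 + (14−18.00)²/18.00 + (8−12.00)²/12.00 = 15.6667
df = 5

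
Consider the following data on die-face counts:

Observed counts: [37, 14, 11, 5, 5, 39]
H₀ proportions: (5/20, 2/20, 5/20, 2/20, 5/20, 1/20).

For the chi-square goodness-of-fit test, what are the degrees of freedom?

degrees of freedom = 5

df = k − 1 = 6 − 1 = 5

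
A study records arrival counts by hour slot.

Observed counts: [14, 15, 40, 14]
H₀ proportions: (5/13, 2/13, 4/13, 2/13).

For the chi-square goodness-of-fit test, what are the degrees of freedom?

degrees of freedom = 3

df = k − 1 = 4 − 1 = 3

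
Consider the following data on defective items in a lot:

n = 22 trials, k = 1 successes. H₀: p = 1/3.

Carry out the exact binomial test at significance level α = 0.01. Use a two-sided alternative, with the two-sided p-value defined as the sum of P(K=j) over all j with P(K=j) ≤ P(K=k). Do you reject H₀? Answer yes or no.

Exact binomial: n=22, k=1, p₀=1/3=0.3333
P(X=j) = C(n,j)·p₀^j·(1−p₀)^(n−j); p = Σ P(X=j) over j with P(X=j) ≤ P(X=1)
p-value (two-sided) = 0.00248
At α=0.01: p < α → reject H₀

reject H₀: yes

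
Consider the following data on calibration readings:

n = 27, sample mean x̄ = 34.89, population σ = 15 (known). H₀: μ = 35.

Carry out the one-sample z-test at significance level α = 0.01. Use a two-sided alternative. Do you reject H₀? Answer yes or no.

SE = σ/√n = 15/√27 = 2.8868
z = (x̄−μ₀)/SE = (34.89−35)/2.8868 = -0.0381
p-value (two-sided) = 0.96960
At α=0.01: p ≥ α → fail to reject H₀

reject H₀: no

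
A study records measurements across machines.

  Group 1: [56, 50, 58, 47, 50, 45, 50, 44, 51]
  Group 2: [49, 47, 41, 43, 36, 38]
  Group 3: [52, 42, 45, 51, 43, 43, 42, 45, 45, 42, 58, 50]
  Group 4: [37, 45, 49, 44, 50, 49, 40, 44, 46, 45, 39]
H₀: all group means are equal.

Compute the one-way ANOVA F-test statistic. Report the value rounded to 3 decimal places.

Group means [50.11, 42.33, 46.50, 44.36], grand mean 46.079
SSB = Σnᵢ(x̄ᵢ−x̄)² = 264.995; SSW = ΣΣ(x−x̄ᵢ)² = 765.768
MSB = 264.995/3 = 88.3318; MSW = 765.768/34 = 22.5226
F = MSB/MSW = 3.9219
df = (3, 34)

test statistic = 3.922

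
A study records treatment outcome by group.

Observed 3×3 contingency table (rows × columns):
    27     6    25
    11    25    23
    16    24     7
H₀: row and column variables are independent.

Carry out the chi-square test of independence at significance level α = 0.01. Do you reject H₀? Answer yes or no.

Row totals [58, 59, 47], col totals [54, 55, 55], n=164
χ² = (27−19.10)²/19.10 + (6−19.45)²/19.45 + (25−19.45)²/19.45 + (11−19.43)²/19.43 + (25−19.79)²/19.79 + (23−19.79)²/19.79 + (16−15.48)²/15.48 + (24−15.76)²/15.76 + (7−15.76)²/15.76 = 28.8997
df = 4
p-value (upper-tail) = 0.00001
At α=0.01: p < α → reject H₀

reject H₀: yes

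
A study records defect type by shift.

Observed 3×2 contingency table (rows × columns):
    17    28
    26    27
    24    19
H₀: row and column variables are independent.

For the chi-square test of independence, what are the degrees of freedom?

degrees of freedom = 2

df = (r−1)(c−1) = (3−1)·(2−1) = 2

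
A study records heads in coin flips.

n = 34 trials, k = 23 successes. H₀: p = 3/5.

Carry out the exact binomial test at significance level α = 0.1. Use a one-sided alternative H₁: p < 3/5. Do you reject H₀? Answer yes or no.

Exact binomial: n=34, k=23, p₀=3/5=0.6000
P(X≤23) from Σ C(n,i)·p₀^i·(1−p₀)^(n−i)
p-value (one-sided, H₁ less) = 0.86169
At α=0.1: p ≥ α → fail to reject H₀

reject H₀: no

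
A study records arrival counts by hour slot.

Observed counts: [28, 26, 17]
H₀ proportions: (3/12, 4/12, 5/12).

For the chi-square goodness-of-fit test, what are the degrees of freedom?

df = k − 1 = 3 − 1 = 2

degrees of freedom = 2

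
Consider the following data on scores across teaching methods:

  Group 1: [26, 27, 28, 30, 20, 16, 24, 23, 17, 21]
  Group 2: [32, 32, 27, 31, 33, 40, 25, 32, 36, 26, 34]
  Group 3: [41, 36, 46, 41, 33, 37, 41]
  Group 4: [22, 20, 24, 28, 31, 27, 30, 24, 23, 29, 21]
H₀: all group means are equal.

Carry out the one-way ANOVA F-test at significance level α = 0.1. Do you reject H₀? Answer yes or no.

reject H₀: yes

Group means [23.20, 31.64, 39.29, 25.36], grand mean 29.077
SSB = Σnᵢ(x̄ᵢ−x̄)² = 1298.650; SSW = ΣΣ(x−x̄ᵢ)² = 646.119
MSB = 1298.650/3 = 432.8833; MSW = 646.119/35 = 18.4606
F = MSB/MSW = 23.4491
df = (3, 35)
p-value (upper-tail) = 0.00000
At α=0.1: p < α → reject H₀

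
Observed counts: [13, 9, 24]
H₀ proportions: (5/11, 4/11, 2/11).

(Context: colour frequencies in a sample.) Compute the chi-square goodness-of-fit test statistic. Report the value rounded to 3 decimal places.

test statistic = 35.795

n = 46; E_i = n·p_i = [20.91, 16.73, 8.36]
χ² = (13−20.91)²/20.91 + (9−16.73)²/16.73 + (24−8.36)²/8.36 = 35.7946
df = 2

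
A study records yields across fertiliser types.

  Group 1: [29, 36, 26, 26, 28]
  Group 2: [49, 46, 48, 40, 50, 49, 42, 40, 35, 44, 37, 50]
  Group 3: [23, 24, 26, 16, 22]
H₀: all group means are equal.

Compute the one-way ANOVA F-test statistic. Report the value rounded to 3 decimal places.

Group means [29.00, 44.17, 22.20], grand mean 35.727
SSB = Σnᵢ(x̄ᵢ−x̄)² = 1995.897; SSW = ΣΣ(x−x̄ᵢ)² = 432.467
MSB = 1995.897/2 = 997.9485; MSW = 432.467/19 = 22.7614
F = MSB/MSW = 43.8439
df = (2, 19)

test statistic = 43.844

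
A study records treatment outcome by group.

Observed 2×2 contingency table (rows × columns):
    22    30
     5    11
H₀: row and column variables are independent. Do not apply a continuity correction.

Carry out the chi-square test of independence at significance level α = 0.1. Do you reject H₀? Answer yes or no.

Row totals [52, 16], col totals [27, 41], n=68
χ² = (22−20.65)²/20.65 + (30−31.35)²/31.35 + (5−6.35)²/6.35 + (11−9.65)²/9.65 = 0.6249
df = 1
p-value (upper-tail) = 0.42923
At α=0.1: p ≥ α → fail to reject H₀

reject H₀: no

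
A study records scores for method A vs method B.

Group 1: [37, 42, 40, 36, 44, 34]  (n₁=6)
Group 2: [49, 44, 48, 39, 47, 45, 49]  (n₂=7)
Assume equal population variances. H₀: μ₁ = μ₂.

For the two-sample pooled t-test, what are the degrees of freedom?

df = n₁ + n₂ − 2 = 6 + 7 − 2 = 11

degrees of freedom = 11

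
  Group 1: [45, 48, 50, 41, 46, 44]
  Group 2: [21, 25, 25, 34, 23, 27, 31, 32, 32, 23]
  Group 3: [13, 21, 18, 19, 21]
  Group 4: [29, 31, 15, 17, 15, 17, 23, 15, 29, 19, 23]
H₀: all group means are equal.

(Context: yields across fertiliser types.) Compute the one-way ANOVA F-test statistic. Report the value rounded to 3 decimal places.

test statistic = 39.907

Group means [45.67, 27.30, 18.40, 21.18], grand mean 27.250
SSB = Σnᵢ(x̄ᵢ−x̄)² = 2831.730; SSW = ΣΣ(x−x̄ᵢ)² = 662.270
MSB = 2831.730/3 = 943.9101; MSW = 662.270/28 = 23.6525
F = MSB/MSW = 39.9074
df = (3, 28)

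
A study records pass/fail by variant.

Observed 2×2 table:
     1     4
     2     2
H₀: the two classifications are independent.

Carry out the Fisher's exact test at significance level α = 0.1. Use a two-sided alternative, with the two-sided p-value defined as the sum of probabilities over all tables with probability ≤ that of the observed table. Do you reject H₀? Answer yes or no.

reject H₀: no

Margins: r₁=5, r₂=4, c₁=3, c₂=6, n=9
p_obs = C(5,1)·C(4,2)/C(9,3); sum pmf over tables with pmf ≤ p_obs
p-value (two-sided) = 0.52381
At α=0.1: p ≥ α → fail to reject H₀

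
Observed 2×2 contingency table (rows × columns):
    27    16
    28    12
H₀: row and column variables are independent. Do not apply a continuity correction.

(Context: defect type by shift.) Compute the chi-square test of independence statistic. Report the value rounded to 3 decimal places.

test statistic = 0.482

Row totals [43, 40], col totals [55, 28], n=83
χ² = (27−28.49)²/28.49 + (16−14.51)²/14.51 + (28−26.51)²/26.51 + (12−13.49)²/13.49 = 0.4818
df = 1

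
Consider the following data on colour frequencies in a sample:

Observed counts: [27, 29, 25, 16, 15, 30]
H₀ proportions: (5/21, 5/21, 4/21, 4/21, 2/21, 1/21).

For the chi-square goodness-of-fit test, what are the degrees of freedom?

df = k − 1 = 6 − 1 = 5

degrees of freedom = 5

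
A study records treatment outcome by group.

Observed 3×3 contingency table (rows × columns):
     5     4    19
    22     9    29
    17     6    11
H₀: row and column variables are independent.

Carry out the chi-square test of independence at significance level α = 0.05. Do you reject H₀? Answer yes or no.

Row totals [28, 60, 34], col totals [44, 19, 59], n=122
χ² = (5−10.10)²/10.10 + (4−4.36)²/4.36 + (19−13.54)²/13.54 + (22−21.64)²/21.64 + (9−9.34)²/9.34 + (29−29.02)²/29.02 + (17−12.26)²/12.26 + (6−5.30)²/5.30 + (11−16.44)²/16.44 = 8.5492
df = 4
p-value (upper-tail) = 0.07341
At α=0.05: p ≥ α → fail to reject H₀

reject H₀: no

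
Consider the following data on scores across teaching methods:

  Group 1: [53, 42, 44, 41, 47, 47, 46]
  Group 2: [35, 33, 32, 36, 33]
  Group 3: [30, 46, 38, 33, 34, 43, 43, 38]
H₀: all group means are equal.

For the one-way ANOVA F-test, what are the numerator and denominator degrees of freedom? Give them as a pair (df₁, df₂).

degrees of freedom = [2, 17]

k = 3 groups, N = 20 total
df = (k−1, N−k) = (3−1, 20−3) = (2, 17)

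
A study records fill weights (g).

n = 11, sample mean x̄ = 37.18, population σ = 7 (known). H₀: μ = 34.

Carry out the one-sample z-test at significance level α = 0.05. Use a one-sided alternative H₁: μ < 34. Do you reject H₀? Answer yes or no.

SE = σ/√n = 7/√11 = 2.1106
z = (x̄−μ₀)/SE = (37.18−34)/2.1106 = 1.5067
p-value (one-sided, H₁ less) = 0.93406
At α=0.05: p ≥ α → fail to reject H₀

reject H₀: no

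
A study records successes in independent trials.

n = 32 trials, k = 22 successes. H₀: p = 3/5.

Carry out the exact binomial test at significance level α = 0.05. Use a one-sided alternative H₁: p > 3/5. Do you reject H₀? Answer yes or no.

Exact binomial: n=32, k=22, p₀=3/5=0.6000
P(X≥22) from Σ C(n,i)·p₀^i·(1−p₀)^(n−i)
p-value (one-sided, H₁ greater) = 0.20459
At α=0.05: p ≥ α → fail to reject H₀

reject H₀: no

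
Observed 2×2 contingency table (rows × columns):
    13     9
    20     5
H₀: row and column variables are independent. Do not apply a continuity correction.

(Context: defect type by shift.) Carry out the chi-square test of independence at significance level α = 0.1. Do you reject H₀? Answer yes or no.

reject H₀: no

Row totals [22, 25], col totals [33, 14], n=47
χ² = (13−15.45)²/15.45 + (9−6.55)²/6.55 + (20−17.55)²/17.55 + (5−7.45)²/7.45 = 2.4462
df = 1
p-value (upper-tail) = 0.11781
At α=0.1: p ≥ α → fail to reject H₀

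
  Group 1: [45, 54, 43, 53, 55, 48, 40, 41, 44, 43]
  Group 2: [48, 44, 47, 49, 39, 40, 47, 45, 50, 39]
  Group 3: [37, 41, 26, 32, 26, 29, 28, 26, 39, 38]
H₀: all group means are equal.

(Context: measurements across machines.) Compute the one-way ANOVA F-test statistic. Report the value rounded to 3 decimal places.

test statistic = 21.939

Group means [46.60, 44.80, 32.20], grand mean 41.200
SSB = Σnᵢ(x̄ᵢ−x̄)² = 1231.200; SSW = ΣΣ(x−x̄ᵢ)² = 757.600
MSB = 1231.200/2 = 615.6000; MSW = 757.600/27 = 28.0593
F = MSB/MSW = 21.9393
df = (2, 27)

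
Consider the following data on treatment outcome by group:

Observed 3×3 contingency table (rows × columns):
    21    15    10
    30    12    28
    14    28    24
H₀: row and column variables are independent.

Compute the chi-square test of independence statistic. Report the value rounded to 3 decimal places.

test statistic = 16.337

Row totals [46, 70, 66], col totals [65, 55, 62], n=182
χ² = (21−16.43)²/16.43 + (15−13.90)²/13.90 + (10−15.67)²/15.67 + (30−25.00)²/25.00 + (12−21.15)²/21.15 + (28−23.85)²/23.85 + (14−23.57)²/23.57 + (28−19.95)²/19.95 + (24−22.48)²/22.48 = 16.3373
df = 4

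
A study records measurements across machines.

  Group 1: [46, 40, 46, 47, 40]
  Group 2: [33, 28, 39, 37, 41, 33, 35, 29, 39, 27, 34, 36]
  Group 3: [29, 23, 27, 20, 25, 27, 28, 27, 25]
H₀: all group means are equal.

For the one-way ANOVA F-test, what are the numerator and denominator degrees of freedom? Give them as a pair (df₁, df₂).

degrees of freedom = [2, 23]

k = 3 groups, N = 26 total
df = (k−1, N−k) = (3−1, 26−3) = (2, 23)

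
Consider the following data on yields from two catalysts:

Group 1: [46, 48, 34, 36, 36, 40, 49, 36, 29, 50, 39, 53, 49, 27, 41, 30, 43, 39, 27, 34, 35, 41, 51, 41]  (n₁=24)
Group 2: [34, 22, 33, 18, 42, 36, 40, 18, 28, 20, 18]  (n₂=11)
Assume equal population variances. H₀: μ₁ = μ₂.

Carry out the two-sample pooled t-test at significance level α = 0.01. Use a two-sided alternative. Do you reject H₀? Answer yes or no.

x̄₁=39.750, s₁=7.714, n₁=24
x̄₂=28.091, s₂=9.300, n₂=11
s_p² = [23·7.714² + 10·9.300²]/33 = 67.6791
SE = √(s_p²·(1/24+1/11)) = 2.9954
t = (39.750−28.091)/2.9954 = 3.8923
df = 33
p-value (two-sided) = 0.00046
At α=0.01: p < α → reject H₀

reject H₀: yes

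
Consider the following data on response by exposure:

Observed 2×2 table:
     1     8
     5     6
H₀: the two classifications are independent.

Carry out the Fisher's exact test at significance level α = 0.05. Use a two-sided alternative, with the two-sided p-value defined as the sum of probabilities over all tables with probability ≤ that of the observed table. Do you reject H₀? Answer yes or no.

reject H₀: no

Margins: r₁=9, r₂=11, c₁=6, c₂=14, n=20
p_obs = C(9,1)·C(11,5)/C(20,6); sum pmf over tables with pmf ≤ p_obs
p-value (two-sided) = 0.15712
At α=0.05: p ≥ α → fail to reject H₀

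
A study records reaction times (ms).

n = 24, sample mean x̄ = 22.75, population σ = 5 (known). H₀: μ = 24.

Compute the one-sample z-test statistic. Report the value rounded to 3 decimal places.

test statistic = -1.225

SE = σ/√n = 5/√24 = 1.0206
z = (x̄−μ₀)/SE = (22.75−24)/1.0206 = -1.2247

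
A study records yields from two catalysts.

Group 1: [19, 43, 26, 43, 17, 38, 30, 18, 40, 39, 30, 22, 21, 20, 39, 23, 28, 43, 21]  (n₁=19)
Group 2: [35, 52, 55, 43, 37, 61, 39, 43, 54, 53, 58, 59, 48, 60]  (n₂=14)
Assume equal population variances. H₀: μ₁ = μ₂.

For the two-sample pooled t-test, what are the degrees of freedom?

df = n₁ + n₂ − 2 = 19 + 14 − 2 = 31

degrees of freedom = 31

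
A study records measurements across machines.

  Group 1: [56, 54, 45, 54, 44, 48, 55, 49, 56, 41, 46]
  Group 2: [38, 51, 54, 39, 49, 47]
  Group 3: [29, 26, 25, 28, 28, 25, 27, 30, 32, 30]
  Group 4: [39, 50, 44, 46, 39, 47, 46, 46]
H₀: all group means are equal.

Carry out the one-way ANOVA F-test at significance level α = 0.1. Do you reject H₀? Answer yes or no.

reject H₀: yes

Group means [49.82, 46.33, 28.00, 44.62], grand mean 41.800
SSB = Σnᵢ(x̄ᵢ−x̄)² = 2798.755; SSW = ΣΣ(x−x̄ᵢ)² = 654.845
MSB = 2798.755/3 = 932.9184; MSW = 654.845/31 = 21.1240
F = MSB/MSW = 44.1639
df = (3, 31)
p-value (upper-tail) = 0.00000
At α=0.1: p < α → reject H₀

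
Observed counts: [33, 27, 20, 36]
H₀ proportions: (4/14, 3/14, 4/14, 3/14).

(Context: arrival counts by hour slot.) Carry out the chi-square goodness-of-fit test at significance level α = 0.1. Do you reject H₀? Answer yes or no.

n = 116; E_i = n·p_i = [33.14, 24.86, 33.14, 24.86]
χ² = (33−33.14)²/33.14 + (27−24.86)²/24.86 + (20−33.14)²/33.14 + (36−24.86)²/24.86 = 10.3922
df = 3
p-value (upper-tail) = 0.01551
At α=0.1: p < α → reject H₀

reject H₀: yes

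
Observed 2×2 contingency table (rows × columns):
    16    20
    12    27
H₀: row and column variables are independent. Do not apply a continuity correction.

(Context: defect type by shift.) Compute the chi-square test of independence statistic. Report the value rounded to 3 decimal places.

test statistic = 1.496

Row totals [36, 39], col totals [28, 47], n=75
χ² = (16−13.44)²/13.44 + (20−22.56)²/22.56 + (12−14.56)²/14.56 + (27−24.44)²/24.44 = 1.4964
df = 1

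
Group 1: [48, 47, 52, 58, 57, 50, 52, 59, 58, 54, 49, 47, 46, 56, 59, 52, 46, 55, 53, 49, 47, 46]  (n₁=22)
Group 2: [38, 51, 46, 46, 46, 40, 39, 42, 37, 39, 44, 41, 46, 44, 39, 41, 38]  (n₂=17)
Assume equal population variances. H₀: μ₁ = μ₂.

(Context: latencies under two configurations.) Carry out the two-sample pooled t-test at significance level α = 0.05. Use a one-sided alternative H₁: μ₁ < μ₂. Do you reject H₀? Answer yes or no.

x̄₁=51.818, s₁=4.605, n₁=22
x̄₂=42.176, s₂=3.893, n₂=17
s_p² = [21·4.605² + 16·3.893²]/37 = 18.5877
SE = √(s_p²·(1/22+1/17)) = 1.3922
t = (51.818−42.176)/1.3922 = 6.9254
df = 37
p-value (one-sided, H₁ less) = 1.00000
At α=0.05: p ≥ α → fail to reject H₀

reject H₀: no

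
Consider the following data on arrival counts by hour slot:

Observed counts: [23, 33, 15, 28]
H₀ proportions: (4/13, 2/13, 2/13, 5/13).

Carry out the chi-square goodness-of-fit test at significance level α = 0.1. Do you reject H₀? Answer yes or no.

reject H₀: yes

n = 99; E_i = n·p_i = [30.46, 15.23, 15.23, 38.08]
χ² = (23−30.46)²/30.46 + (33−15.23)²/15.23 + (15−15.23)²/15.23 + (28−38.08)²/38.08 = 25.2288
df = 3
p-value (upper-tail) = 0.00001
At α=0.1: p < α → reject H₀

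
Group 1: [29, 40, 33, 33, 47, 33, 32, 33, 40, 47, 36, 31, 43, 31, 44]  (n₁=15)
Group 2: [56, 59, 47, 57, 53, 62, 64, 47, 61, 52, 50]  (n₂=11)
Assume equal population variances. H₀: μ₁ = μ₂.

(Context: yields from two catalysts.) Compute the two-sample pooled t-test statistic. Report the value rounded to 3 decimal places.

x̄₁=36.800, s₁=6.144, n₁=15
x̄₂=55.273, s₂=5.934, n₂=11
s_p² = [14·6.144² + 10·5.934²]/24 = 36.6909
SE = √(s_p²·(1/15+1/11)) = 2.4045
t = (36.800−55.273)/2.4045 = -7.6826
df = 24

test statistic = -7.683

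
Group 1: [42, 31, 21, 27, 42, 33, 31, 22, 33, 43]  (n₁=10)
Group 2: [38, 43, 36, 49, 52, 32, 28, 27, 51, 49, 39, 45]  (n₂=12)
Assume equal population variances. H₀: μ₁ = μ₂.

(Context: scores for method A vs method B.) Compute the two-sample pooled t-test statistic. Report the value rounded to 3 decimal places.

x̄₁=32.500, s₁=7.948, n₁=10
x̄₂=40.750, s₂=8.802, n₂=12
s_p² = [9·7.948² + 11·8.802²]/20 = 71.0375
SE = √(s_p²·(1/10+1/12)) = 3.6088
t = (32.500−40.750)/3.6088 = -2.2861
df = 20

test statistic = -2.286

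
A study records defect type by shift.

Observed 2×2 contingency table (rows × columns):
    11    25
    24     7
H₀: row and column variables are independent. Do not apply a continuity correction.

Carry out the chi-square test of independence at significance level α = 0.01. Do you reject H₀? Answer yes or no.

Row totals [36, 31], col totals [35, 32], n=67
χ² = (11−18.81)²/18.81 + (25−17.19)²/17.19 + (24−16.19)²/16.19 + (7−14.81)²/14.81 = 14.6621
df = 1
p-value (upper-tail) = 0.00013
At α=0.01: p < α → reject H₀

reject H₀: yes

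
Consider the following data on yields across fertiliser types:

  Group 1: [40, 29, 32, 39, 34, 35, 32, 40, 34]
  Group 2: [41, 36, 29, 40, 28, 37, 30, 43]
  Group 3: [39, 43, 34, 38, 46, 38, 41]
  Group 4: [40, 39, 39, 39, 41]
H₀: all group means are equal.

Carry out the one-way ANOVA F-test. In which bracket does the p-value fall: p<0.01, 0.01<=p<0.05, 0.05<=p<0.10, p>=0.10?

Group means [35.00, 35.50, 39.86, 39.60], grand mean 37.103
SSB = Σnᵢ(x̄ᵢ−x̄)² = 144.633; SSW = ΣΣ(x−x̄ᵢ)² = 454.057
MSB = 144.633/3 = 48.2108; MSW = 454.057/25 = 18.1623
F = MSB/MSW = 2.6544
df = (3, 25)
p-value (upper-tail) = 0.07045
→ bracket: 0.05<=p<0.10

p-value bracket: 0.05<=p<0.10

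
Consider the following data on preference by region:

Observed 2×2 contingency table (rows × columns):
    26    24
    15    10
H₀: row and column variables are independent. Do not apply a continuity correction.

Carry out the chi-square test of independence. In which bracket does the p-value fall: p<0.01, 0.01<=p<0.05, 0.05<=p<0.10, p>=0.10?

p-value bracket: p>=0.10

Row totals [50, 25], col totals [41, 34], n=75
χ² = (26−27.33)²/27.33 + (24−22.67)²/22.67 + (15−13.67)²/13.67 + (10−11.33)²/11.33 = 0.4304
df = 1
p-value (upper-tail) = 0.51178
→ bracket: p>=0.10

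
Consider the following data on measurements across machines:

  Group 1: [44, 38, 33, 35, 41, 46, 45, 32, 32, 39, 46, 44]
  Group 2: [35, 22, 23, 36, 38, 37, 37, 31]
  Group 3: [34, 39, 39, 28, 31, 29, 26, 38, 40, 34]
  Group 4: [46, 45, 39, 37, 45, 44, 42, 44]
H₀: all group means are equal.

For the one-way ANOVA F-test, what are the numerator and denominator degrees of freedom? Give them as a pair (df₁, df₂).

k = 4 groups, N = 38 total
df = (k−1, N−k) = (4−1, 38−4) = (3, 34)

degrees of freedom = [3, 34]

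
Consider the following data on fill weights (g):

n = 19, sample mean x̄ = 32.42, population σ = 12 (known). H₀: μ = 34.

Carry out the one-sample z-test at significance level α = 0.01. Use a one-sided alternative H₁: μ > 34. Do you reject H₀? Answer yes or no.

SE = σ/√n = 12/√19 = 2.7530
z = (x̄−μ₀)/SE = (32.42−34)/2.7530 = -0.5739
p-value (one-sided, H₁ greater) = 0.71699
At α=0.01: p ≥ α → fail to reject H₀

reject H₀: no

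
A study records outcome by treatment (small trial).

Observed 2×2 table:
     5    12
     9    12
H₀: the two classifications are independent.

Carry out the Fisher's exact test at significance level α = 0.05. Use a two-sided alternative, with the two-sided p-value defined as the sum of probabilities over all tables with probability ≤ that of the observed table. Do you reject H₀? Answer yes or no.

reject H₀: no

Margins: r₁=17, r₂=21, c₁=14, c₂=24, n=38
p_obs = C(17,5)·C(21,9)/C(38,14); sum pmf over tables with pmf ≤ p_obs
p-value (two-sided) = 0.50568
At α=0.05: p ≥ α → fail to reject H₀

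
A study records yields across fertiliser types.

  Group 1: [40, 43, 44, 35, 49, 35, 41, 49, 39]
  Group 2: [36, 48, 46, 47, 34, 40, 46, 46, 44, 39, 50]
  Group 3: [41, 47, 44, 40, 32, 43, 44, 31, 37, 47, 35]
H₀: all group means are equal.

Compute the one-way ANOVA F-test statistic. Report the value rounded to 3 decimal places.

test statistic = 0.968

Group means [41.67, 43.27, 40.09], grand mean 41.677
SSB = Σnᵢ(x̄ᵢ−x̄)² = 55.683; SSW = ΣΣ(x−x̄ᵢ)² = 805.091
MSB = 55.683/2 = 27.8416; MSW = 805.091/28 = 28.7532
F = MSB/MSW = 0.9683
df = (2, 28)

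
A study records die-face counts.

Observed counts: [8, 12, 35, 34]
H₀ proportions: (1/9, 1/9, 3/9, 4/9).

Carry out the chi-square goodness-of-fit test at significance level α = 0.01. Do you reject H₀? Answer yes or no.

reject H₀: no

n = 89; E_i = n·p_i = [9.89, 9.89, 29.67, 39.56]
χ² = (8−9.89)²/9.89 + (12−9.89)²/9.89 + (35−29.67)²/29.67 + (34−39.56)²/39.56 = 2.5506
df = 3
p-value (upper-tail) = 0.46622
At α=0.01: p ≥ α → fail to reject H₀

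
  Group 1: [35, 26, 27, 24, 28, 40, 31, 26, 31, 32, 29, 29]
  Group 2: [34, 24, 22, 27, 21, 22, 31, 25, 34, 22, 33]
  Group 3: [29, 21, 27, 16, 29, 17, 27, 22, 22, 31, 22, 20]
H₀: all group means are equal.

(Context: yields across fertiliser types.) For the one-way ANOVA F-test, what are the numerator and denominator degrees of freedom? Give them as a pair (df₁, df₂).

degrees of freedom = [2, 32]

k = 3 groups, N = 35 total
df = (k−1, N−k) = (3−1, 35−3) = (2, 32)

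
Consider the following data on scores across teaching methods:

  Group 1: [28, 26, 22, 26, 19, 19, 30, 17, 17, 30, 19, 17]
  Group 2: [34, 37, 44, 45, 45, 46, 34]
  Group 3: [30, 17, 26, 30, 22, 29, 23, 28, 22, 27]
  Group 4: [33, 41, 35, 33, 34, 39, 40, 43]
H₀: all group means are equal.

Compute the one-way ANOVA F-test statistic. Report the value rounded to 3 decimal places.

Group means [22.50, 40.71, 25.40, 37.25], grand mean 29.919
SSB = Σnᵢ(x̄ᵢ−x̄)² = 2110.428; SSW = ΣΣ(x−x̄ᵢ)² = 748.329
MSB = 2110.428/3 = 703.4761; MSW = 748.329/33 = 22.6766
F = MSB/MSW = 31.0221
df = (3, 33)

test statistic = 31.022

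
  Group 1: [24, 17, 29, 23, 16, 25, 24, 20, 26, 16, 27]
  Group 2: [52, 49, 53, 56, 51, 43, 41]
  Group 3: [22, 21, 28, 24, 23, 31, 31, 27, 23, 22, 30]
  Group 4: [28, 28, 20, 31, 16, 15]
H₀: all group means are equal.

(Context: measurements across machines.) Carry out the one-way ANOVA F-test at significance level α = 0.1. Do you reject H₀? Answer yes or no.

reject H₀: yes

Group means [22.45, 49.29, 25.64, 23.00], grand mean 28.914
SSB = Σnᵢ(x̄ᵢ−x̄)² = 3692.042; SSW = ΣΣ(x−x̄ᵢ)² = 768.701
MSB = 3692.042/3 = 1230.6805; MSW = 768.701/31 = 24.7968
F = MSB/MSW = 49.6306
df = (3, 31)
p-value (upper-tail) = 0.00000
At α=0.1: p < α → reject H₀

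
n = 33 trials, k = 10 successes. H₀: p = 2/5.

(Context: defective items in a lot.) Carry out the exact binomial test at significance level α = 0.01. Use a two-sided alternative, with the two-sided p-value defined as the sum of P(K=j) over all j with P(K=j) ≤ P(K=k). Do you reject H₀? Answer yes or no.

reject H₀: no

Exact binomial: n=33, k=10, p₀=2/5=0.4000
P(X=j) = C(n,j)·p₀^j·(1−p₀)^(n−j); p = Σ P(X=j) over j with P(X=j) ≤ P(X=10)
p-value (two-sided) = 0.29007
At α=0.01: p ≥ α → fail to reject H₀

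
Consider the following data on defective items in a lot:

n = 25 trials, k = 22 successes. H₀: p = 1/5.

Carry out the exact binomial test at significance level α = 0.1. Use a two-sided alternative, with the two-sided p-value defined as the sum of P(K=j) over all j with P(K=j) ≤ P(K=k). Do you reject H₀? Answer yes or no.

reject H₀: yes

Exact binomial: n=25, k=22, p₀=1/5=0.2000
P(X=j) = C(n,j)·p₀^j·(1−p₀)^(n−j); p = Σ P(X=j) over j with P(X=j) ≤ P(X=22)
p-value (two-sided) = 0.00000
At α=0.1: p < α → reject H₀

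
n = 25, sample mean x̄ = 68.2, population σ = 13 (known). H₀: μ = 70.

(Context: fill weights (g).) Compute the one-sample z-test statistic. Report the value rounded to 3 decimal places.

SE = σ/√n = 13/√25 = 2.6000
z = (x̄−μ₀)/SE = (68.2−70)/2.6000 = -0.6923

test statistic = -0.692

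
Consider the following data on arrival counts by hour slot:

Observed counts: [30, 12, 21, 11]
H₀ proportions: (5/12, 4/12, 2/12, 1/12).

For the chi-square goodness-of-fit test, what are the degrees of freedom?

df = k − 1 = 4 − 1 = 3

degrees of freedom = 3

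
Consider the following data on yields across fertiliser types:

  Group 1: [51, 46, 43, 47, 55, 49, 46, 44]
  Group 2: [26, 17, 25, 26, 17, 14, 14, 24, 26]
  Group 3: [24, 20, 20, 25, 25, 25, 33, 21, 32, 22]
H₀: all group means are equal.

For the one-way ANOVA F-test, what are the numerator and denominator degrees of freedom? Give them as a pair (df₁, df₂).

degrees of freedom = [2, 24]

k = 3 groups, N = 27 total
df = (k−1, N−k) = (3−1, 27−3) = (2, 24)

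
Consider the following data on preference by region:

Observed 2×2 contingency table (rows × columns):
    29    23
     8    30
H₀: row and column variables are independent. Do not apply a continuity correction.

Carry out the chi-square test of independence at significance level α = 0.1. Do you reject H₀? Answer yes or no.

reject H₀: yes

Row totals [52, 38], col totals [37, 53], n=90
χ² = (29−21.38)²/21.38 + (23−30.62)²/30.62 + (8−15.62)²/15.62 + (30−22.38)²/22.38 = 10.9302
df = 1
p-value (upper-tail) = 0.00095
At α=0.1: p < α → reject H₀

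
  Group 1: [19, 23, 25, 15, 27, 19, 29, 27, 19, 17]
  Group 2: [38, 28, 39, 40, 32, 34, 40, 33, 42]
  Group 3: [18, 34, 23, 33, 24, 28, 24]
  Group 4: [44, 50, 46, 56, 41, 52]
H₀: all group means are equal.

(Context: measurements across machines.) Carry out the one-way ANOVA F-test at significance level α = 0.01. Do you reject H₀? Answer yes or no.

Group means [22.00, 36.22, 26.29, 48.17], grand mean 31.844
SSB = Σnᵢ(x̄ᵢ−x̄)² = 2956.401; SSW = ΣΣ(x−x̄ᵢ)² = 733.817
MSB = 2956.401/3 = 985.4671; MSW = 733.817/28 = 26.2078
F = MSB/MSW = 37.6021
df = (3, 28)
p-value (upper-tail) = 0.00000
At α=0.01: p < α → reject H₀

reject H₀: yes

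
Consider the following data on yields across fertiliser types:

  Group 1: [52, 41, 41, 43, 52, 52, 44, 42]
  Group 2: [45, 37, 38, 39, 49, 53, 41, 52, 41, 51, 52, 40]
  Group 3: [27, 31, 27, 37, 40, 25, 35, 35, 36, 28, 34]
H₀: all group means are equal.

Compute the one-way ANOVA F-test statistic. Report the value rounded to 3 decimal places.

Group means [45.88, 44.83, 32.27], grand mean 40.645
SSB = Σnᵢ(x̄ᵢ−x̄)² = 1200.373; SSW = ΣΣ(x−x̄ᵢ)² = 848.723
MSB = 1200.373/2 = 600.1866; MSW = 848.723/28 = 30.3116
F = MSB/MSW = 19.8006
df = (2, 28)

test statistic = 19.801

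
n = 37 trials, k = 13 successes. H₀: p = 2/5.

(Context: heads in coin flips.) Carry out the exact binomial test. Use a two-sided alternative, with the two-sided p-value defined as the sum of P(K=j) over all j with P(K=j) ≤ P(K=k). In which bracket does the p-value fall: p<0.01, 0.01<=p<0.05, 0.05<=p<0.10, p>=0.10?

Exact binomial: n=37, k=13, p₀=2/5=0.4000
P(X=j) = C(n,j)·p₀^j·(1−p₀)^(n−j); p = Σ P(X=j) over j with P(X=j) ≤ P(X=13)
p-value (two-sided) = 0.61688
→ bracket: p>=0.10

p-value bracket: p>=0.10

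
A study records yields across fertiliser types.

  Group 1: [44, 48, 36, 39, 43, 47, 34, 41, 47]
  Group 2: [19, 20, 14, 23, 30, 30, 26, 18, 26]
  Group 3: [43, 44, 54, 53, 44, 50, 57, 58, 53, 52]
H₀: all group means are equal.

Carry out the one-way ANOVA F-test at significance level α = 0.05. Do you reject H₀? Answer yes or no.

reject H₀: yes

Group means [42.11, 22.89, 50.80], grand mean 39.036
SSB = Σnᵢ(x̄ᵢ−x̄)² = 3815.587; SSW = ΣΣ(x−x̄ᵢ)² = 713.378
MSB = 3815.587/2 = 1907.7933; MSW = 713.378/25 = 28.5351
F = MSB/MSW = 66.8577
df = (2, 25)
p-value (upper-tail) = 0.00000
At α=0.05: p < α → reject H₀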